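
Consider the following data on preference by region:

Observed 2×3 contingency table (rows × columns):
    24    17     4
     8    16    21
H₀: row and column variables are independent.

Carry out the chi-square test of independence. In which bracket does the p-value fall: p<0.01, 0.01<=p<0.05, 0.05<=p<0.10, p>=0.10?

Row totals [45, 45], col totals [32, 33, 25], n=90
χ² = (24−16.00)²/16.00 + (17−16.50)²/16.50 + (4−12.50)²/12.50 + (8−16.00)²/16.00 + (16−16.50)²/16.50 + (21−12.50)²/12.50 = 19.5903
df = 2
p-value (upper-tail) = 0.00006
→ bracket: p<0.01

p-value bracket: p<0.01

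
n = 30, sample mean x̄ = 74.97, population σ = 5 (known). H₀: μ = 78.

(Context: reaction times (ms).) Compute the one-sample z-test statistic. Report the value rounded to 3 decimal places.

test statistic = -3.319

SE = σ/√n = 5/√30 = 0.9129
z = (x̄−μ₀)/SE = (74.97−78)/0.9129 = -3.3192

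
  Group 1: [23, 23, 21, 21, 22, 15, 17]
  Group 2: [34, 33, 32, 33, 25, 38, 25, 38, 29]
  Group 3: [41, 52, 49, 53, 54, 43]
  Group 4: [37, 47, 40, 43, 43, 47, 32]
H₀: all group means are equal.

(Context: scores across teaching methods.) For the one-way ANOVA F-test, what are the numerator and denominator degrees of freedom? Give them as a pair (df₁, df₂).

k = 4 groups, N = 29 total
df = (k−1, N−k) = (4−1, 29−4) = (3, 25)

degrees of freedom = [3, 25]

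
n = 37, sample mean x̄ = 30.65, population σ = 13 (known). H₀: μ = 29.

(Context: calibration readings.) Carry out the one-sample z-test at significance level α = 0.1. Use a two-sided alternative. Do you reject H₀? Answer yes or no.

SE = σ/√n = 13/√37 = 2.1372
z = (x̄−μ₀)/SE = (30.65−29)/2.1372 = 0.7720
p-value (two-sided) = 0.44009
At α=0.1: p ≥ α → fail to reject H₀

reject H₀: no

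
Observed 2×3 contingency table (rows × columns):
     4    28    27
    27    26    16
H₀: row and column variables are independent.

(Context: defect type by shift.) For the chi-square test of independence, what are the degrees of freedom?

degrees of freedom = 2

df = (r−1)(c−1) = (2−1)·(3−1) = 2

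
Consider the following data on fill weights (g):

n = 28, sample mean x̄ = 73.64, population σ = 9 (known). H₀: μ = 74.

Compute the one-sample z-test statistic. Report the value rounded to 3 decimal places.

SE = σ/√n = 9/√28 = 1.7008
z = (x̄−μ₀)/SE = (73.64−74)/1.7008 = -0.2117

test statistic = -0.212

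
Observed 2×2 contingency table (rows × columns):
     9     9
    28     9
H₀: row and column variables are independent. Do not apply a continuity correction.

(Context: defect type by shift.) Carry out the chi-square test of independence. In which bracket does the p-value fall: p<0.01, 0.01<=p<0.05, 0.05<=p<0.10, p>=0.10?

p-value bracket: 0.05<=p<0.10

Row totals [18, 37], col totals [37, 18], n=55
χ² = (9−12.11)²/12.11 + (9−5.89)²/5.89 + (28−24.89)²/24.89 + (9−12.11)²/12.11 = 3.6258
df = 1
p-value (upper-tail) = 0.05689
→ bracket: 0.05<=p<0.10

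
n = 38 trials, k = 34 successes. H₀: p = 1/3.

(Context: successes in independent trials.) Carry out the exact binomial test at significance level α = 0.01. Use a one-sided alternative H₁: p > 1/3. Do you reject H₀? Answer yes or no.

Exact binomial: n=38, k=34, p₀=1/3=0.3333
P(X≥34) from Σ C(n,i)·p₀^i·(1−p₀)^(n−i)
p-value (one-sided, H₁ greater) = 0.00000
At α=0.01: p < α → reject H₀

reject H₀: yes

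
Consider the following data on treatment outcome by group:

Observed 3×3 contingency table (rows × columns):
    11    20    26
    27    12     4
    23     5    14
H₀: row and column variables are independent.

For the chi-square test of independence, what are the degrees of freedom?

degrees of freedom = 4

df = (r−1)(c−1) = (3−1)·(3−1) = 4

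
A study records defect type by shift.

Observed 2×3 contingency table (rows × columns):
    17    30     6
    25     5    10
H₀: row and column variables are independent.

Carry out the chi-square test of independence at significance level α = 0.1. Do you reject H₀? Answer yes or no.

Row totals [53, 40], col totals [42, 35, 16], n=93
χ² = (17−23.94)²/23.94 + (30−19.95)²/19.95 + (6−9.12)²/9.12 + (25−18.06)²/18.06 + (5−15.05)²/15.05 + (10−6.88)²/6.88 = 18.9337
df = 2
p-value (upper-tail) = 0.00008
At α=0.1: p < α → reject H₀

reject H₀: yes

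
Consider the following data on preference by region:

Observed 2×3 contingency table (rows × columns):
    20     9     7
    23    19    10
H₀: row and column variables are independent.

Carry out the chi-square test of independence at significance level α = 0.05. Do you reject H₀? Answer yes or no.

reject H₀: no

Row totals [36, 52], col totals [43, 28, 17], n=88
χ² = (20−17.59)²/17.59 + (9−11.45)²/11.45 + (7−6.95)²/6.95 + (23−25.41)²/25.41 + (19−16.55)²/16.55 + (10−10.05)²/10.05 = 1.4490
df = 2
p-value (upper-tail) = 0.48458
At α=0.05: p ≥ α → fail to reject H₀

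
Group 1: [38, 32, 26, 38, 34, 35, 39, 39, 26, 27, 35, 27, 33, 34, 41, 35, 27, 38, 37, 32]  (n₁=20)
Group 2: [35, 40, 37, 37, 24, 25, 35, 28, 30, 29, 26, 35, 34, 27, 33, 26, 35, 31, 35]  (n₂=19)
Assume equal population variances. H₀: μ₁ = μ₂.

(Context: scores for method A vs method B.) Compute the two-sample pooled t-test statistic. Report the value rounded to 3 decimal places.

x̄₁=33.650, s₁=4.815, n₁=20
x̄₂=31.684, s₂=4.726, n₂=19
s_p² = [19·4.815² + 18·4.726²]/37 = 22.7745
SE = √(s_p²·(1/20+1/19)) = 1.5288
t = (33.650−31.684)/1.5288 = 1.2858
df = 37

test statistic = 1.286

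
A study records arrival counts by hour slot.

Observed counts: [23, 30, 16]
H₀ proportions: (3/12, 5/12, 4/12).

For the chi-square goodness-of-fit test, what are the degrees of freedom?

degrees of freedom = 2

df = k − 1 = 3 − 1 = 2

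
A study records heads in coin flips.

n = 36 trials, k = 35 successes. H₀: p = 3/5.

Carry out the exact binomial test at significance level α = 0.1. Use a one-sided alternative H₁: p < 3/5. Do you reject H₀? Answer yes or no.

Exact binomial: n=36, k=35, p₀=3/5=0.6000
P(X≤35) from Σ C(n,i)·p₀^i·(1−p₀)^(n−i)
p-value (one-sided, H₁ less) = 1.00000
At α=0.1: p ≥ α → fail to reject H₀

reject H₀: no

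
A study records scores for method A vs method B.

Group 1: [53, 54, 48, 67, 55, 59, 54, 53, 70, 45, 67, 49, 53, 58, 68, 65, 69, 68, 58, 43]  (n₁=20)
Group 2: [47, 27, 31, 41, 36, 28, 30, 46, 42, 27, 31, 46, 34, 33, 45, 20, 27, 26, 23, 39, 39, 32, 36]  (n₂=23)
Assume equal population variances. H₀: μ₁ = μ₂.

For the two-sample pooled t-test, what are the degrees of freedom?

df = n₁ + n₂ − 2 = 20 + 23 − 2 = 41

degrees of freedom = 41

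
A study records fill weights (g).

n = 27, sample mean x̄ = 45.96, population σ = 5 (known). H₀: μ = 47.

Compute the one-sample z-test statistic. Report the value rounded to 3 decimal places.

SE = σ/√n = 5/√27 = 0.9623
z = (x̄−μ₀)/SE = (45.96−47)/0.9623 = -1.0808

test statistic = -1.081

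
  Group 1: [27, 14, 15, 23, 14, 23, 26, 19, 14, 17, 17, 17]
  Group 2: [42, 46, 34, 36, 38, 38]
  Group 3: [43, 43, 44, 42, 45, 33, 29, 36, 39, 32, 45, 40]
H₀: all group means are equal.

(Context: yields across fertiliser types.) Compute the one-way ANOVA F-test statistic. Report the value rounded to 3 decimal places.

test statistic = 59.637

Group means [18.83, 39.00, 39.25], grand mean 31.033
SSB = Σnᵢ(x̄ᵢ−x̄)² = 2977.050; SSW = ΣΣ(x−x̄ᵢ)² = 673.917
MSB = 2977.050/2 = 1488.5250; MSW = 673.917/27 = 24.9599
F = MSB/MSW = 59.6367
df = (2, 27)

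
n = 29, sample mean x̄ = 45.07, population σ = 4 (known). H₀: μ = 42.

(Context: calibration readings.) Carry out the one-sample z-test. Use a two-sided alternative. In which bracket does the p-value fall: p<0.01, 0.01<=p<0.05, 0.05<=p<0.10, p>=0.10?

p-value bracket: p<0.01

SE = σ/√n = 4/√29 = 0.7428
z = (x̄−μ₀)/SE = (45.07−42)/0.7428 = 4.1331
p-value (two-sided) = 0.00004
→ bracket: p<0.01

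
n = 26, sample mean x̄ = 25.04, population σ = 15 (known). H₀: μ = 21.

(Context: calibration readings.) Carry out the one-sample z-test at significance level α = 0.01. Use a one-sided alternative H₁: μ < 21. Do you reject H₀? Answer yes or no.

reject H₀: no

SE = σ/√n = 15/√26 = 2.9417
z = (x̄−μ₀)/SE = (25.04−21)/2.9417 = 1.3733
p-value (one-sided, H₁ less) = 0.91518
At α=0.01: p ≥ α → fail to reject H₀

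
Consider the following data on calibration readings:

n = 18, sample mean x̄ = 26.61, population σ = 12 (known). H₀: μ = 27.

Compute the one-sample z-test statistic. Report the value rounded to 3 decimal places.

SE = σ/√n = 12/√18 = 2.8284
z = (x̄−μ₀)/SE = (26.61−27)/2.8284 = -0.1379

test statistic = -0.138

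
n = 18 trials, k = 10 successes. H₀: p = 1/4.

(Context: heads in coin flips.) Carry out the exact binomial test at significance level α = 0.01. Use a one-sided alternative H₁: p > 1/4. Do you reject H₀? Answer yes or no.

reject H₀: yes

Exact binomial: n=18, k=10, p₀=1/4=0.2500
P(X≥10) from Σ C(n,i)·p₀^i·(1−p₀)^(n−i)
p-value (one-sided, H₁ greater) = 0.00542
At α=0.01: p < α → reject H₀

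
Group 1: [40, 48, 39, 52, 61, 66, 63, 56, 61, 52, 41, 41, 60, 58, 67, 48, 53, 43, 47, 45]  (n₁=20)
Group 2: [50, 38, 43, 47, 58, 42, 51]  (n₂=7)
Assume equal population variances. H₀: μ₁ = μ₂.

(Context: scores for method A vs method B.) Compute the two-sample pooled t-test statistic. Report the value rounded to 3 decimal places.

x̄₁=52.050, s₁=9.070, n₁=20
x̄₂=47.000, s₂=6.683, n₂=7
s_p² = [19·9.070² + 6·6.683²]/25 = 73.2380
SE = √(s_p²·(1/20+1/7)) = 3.7583
t = (52.050−47.000)/3.7583 = 1.3437
df = 25

test statistic = 1.344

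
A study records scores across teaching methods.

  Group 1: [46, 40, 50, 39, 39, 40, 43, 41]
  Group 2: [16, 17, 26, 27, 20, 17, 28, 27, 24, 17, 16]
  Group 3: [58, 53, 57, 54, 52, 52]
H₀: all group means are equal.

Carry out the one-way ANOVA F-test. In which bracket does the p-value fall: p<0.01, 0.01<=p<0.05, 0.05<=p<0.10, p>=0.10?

p-value bracket: p<0.01

Group means [42.25, 21.36, 54.33], grand mean 35.960
SSB = Σnᵢ(x̄ᵢ−x̄)² = 4685.581; SSW = ΣΣ(x−x̄ᵢ)² = 393.379
MSB = 4685.581/2 = 2342.7906; MSW = 393.379/22 = 17.8809
F = MSB/MSW = 131.0223
df = (2, 22)
p-value (upper-tail) = 0.00000
→ bracket: p<0.01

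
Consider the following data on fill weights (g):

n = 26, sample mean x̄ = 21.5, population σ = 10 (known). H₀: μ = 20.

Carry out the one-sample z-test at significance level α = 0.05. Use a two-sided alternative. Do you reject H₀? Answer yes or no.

reject H₀: no

SE = σ/√n = 10/√26 = 1.9612
z = (x̄−μ₀)/SE = (21.5−20)/1.9612 = 0.7649
p-value (two-sided) = 0.44436
At α=0.05: p ≥ α → fail to reject H₀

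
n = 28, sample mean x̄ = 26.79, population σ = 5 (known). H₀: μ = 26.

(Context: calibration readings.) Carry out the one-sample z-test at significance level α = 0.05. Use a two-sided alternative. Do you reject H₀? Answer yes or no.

SE = σ/√n = 5/√28 = 0.9449
z = (x̄−μ₀)/SE = (26.79−26)/0.9449 = 0.8361
p-value (two-sided) = 0.40312
At α=0.05: p ≥ α → fail to reject H₀

reject H₀: no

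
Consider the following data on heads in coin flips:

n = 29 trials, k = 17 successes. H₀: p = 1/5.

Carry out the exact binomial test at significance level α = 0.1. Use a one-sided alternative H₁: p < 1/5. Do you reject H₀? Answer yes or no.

reject H₀: no

Exact binomial: n=29, k=17, p₀=1/5=0.2000
P(X≤17) from Σ C(n,i)·p₀^i·(1−p₀)^(n−i)
p-value (one-sided, H₁ less) = 1.00000
At α=0.1: p ≥ α → fail to reject H₀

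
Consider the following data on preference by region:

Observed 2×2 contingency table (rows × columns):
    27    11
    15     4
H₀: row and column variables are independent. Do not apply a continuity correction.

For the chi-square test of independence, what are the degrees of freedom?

df = (r−1)(c−1) = (2−1)·(2−1) = 1

degrees of freedom = 1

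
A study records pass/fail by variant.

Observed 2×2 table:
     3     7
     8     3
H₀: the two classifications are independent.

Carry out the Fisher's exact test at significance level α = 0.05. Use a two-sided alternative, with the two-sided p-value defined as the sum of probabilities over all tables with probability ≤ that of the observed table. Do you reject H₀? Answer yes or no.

Margins: r₁=10, r₂=11, c₁=11, c₂=10, n=21
p_obs = C(10,3)·C(11,8)/C(21,11); sum pmf over tables with pmf ≤ p_obs
p-value (two-sided) = 0.08611
At α=0.05: p ≥ α → fail to reject H₀

reject H₀: no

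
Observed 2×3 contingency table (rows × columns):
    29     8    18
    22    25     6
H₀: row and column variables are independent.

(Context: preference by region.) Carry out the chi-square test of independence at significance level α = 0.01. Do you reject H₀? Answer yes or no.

reject H₀: yes

Row totals [55, 53], col totals [51, 33, 24], n=108
χ² = (29−25.97)²/25.97 + (8−16.81)²/16.81 + (18−12.22)²/12.22 + (22−25.03)²/25.03 + (25−16.19)²/16.19 + (6−11.78)²/11.78 = 15.6867
df = 2
p-value (upper-tail) = 0.00039
At α=0.01: p < α → reject H₀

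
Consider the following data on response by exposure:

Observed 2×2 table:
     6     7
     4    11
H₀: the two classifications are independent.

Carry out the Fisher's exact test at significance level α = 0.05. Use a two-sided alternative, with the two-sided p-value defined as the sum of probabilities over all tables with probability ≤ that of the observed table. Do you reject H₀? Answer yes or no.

reject H₀: no

Margins: r₁=13, r₂=15, c₁=10, c₂=18, n=28
p_obs = C(13,6)·C(15,4)/C(28,10); sum pmf over tables with pmf ≤ p_obs
p-value (two-sided) = 0.43280
At α=0.05: p ≥ α → fail to reject H₀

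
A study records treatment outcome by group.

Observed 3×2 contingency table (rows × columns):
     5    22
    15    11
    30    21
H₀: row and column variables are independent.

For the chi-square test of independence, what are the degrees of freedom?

degrees of freedom = 2

df = (r−1)(c−1) = (3−1)·(2−1) = 2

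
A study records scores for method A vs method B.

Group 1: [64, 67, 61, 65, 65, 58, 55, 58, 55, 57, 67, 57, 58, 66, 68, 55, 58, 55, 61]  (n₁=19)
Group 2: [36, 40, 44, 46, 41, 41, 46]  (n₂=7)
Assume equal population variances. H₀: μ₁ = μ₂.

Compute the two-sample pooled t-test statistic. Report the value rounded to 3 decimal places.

test statistic = 9.441

x̄₁=60.526, s₁=4.683, n₁=19
x̄₂=42.000, s₂=3.606, n₂=7
s_p² = [18·4.683² + 6·3.606²]/24 = 19.6974
SE = √(s_p²·(1/19+1/7)) = 1.9623
t = (60.526−42.000)/1.9623 = 9.4411
df = 24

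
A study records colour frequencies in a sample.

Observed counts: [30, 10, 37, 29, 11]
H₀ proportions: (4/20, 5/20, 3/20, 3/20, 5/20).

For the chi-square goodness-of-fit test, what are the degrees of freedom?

degrees of freedom = 4

df = k − 1 = 5 − 1 = 4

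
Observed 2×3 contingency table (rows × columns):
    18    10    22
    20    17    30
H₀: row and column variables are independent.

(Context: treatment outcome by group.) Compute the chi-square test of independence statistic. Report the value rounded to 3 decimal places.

Row totals [50, 67], col totals [38, 27, 52], n=117
χ² = (18−16.24)²/16.24 + (10−11.54)²/11.54 + (22−22.22)²/22.22 + (20−21.76)²/21.76 + (17−15.46)²/15.46 + (30−29.78)²/29.78 = 0.6954
df = 2

test statistic = 0.695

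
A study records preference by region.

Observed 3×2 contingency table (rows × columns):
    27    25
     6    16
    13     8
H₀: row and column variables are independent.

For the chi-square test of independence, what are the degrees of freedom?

degrees of freedom = 2

df = (r−1)(c−1) = (3−1)·(2−1) = 2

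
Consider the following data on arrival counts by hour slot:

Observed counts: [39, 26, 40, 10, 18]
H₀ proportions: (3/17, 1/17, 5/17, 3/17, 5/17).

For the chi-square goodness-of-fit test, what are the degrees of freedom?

degrees of freedom = 4

df = k − 1 = 5 − 1 = 4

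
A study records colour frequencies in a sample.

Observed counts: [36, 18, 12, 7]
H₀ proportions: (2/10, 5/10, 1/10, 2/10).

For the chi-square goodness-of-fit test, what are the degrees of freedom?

degrees of freedom = 3

df = k − 1 = 4 − 1 = 3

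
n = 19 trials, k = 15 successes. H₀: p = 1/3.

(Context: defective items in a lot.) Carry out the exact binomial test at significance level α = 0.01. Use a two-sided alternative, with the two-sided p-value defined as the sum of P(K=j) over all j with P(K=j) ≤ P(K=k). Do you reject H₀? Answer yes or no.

Exact binomial: n=19, k=15, p₀=1/3=0.3333
P(X=j) = C(n,j)·p₀^j·(1−p₀)^(n−j); p = Σ P(X=j) over j with P(X=j) ≤ P(X=15)
p-value (two-sided) = 0.00006
At α=0.01: p < α → reject H₀

reject H₀: yes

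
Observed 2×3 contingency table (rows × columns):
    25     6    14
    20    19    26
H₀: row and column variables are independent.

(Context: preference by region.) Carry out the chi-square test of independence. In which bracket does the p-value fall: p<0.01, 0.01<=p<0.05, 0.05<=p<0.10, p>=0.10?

Row totals [45, 65], col totals [45, 25, 40], n=110
χ² = (25−18.41)²/18.41 + (6−10.23)²/10.23 + (14−16.36)²/16.36 + (20−26.59)²/26.59 + (19−14.77)²/14.77 + (26−23.64)²/23.64 = 7.5281
df = 2
p-value (upper-tail) = 0.02319
→ bracket: 0.01<=p<0.05

p-value bracket: 0.01<=p<0.05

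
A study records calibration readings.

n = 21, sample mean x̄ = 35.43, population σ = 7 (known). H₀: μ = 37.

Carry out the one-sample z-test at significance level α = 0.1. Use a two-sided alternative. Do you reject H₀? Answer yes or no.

reject H₀: no

SE = σ/√n = 7/√21 = 1.5275
z = (x̄−μ₀)/SE = (35.43−37)/1.5275 = -1.0278
p-value (two-sided) = 0.30404
At α=0.1: p ≥ α → fail to reject H₀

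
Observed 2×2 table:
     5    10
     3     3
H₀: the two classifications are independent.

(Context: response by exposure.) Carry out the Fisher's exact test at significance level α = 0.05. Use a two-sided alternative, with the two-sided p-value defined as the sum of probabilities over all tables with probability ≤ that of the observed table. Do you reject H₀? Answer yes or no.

reject H₀: no

Margins: r₁=15, r₂=6, c₁=8, c₂=13, n=21
p_obs = C(15,5)·C(6,3)/C(21,8); sum pmf over tables with pmf ≤ p_obs
p-value (two-sided) = 0.63106
At α=0.05: p ≥ α → fail to reject H₀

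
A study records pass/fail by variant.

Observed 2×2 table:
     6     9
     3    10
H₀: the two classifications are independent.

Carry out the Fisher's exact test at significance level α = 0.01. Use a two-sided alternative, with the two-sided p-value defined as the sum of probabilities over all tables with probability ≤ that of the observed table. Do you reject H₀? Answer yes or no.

Margins: r₁=15, r₂=13, c₁=9, c₂=19, n=28
p_obs = C(15,6)·C(13,3)/C(28,9); sum pmf over tables with pmf ≤ p_obs
p-value (two-sided) = 0.43478
At α=0.01: p ≥ α → fail to reject H₀

reject H₀: no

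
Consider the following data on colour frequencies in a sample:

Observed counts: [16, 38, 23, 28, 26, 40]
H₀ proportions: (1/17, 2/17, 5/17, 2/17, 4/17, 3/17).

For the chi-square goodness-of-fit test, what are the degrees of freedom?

df = k − 1 = 6 − 1 = 5

degrees of freedom = 5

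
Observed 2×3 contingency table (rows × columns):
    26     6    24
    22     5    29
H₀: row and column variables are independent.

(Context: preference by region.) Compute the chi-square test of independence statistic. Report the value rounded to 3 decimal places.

test statistic = 0.896

Row totals [56, 56], col totals [48, 11, 53], n=112
χ² = (26−24.00)²/24.00 + (6−5.50)²/5.50 + (24−26.50)²/26.50 + (22−24.00)²/24.00 + (5−5.50)²/5.50 + (29−26.50)²/26.50 = 0.8959
df = 2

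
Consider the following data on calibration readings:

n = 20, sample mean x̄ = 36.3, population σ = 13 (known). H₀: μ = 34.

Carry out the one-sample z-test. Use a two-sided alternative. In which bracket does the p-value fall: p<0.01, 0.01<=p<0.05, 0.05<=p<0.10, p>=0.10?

p-value bracket: p>=0.10

SE = σ/√n = 13/√20 = 2.9069
z = (x̄−μ₀)/SE = (36.3−34)/2.9069 = 0.7912
p-value (two-sided) = 0.42881
→ bracket: p>=0.10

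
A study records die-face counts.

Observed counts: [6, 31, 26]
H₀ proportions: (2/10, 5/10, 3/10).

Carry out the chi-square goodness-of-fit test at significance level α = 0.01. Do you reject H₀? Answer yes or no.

n = 63; E_i = n·p_i = [12.60, 31.50, 18.90]
χ² = (6−12.60)²/12.60 + (31−31.50)²/31.50 + (26−18.90)²/18.90 = 6.1323
df = 2
p-value (upper-tail) = 0.04660
At α=0.01: p ≥ α → fail to reject H₀

reject H₀: no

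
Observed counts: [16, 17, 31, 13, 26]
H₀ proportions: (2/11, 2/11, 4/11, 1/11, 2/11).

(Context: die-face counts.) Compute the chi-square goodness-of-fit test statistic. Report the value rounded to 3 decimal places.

test statistic = 5.905

n = 103; E_i = n·p_i = [18.73, 18.73, 37.45, 9.36, 18.73]
χ² = (16−18.73)²/18.73 + (17−18.73)²/18.73 + (31−37.45)²/37.45 + (13−9.36)²/9.36 + (26−18.73)²/18.73 = 5.9053
df = 4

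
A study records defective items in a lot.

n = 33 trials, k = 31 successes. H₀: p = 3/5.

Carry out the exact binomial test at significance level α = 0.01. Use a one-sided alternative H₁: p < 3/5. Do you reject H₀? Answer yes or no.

reject H₀: no

Exact binomial: n=33, k=31, p₀=3/5=0.6000
P(X≤31) from Σ C(n,i)·p₀^i·(1−p₀)^(n−i)
p-value (one-sided, H₁ less) = 1.00000
At α=0.01: p ≥ α → fail to reject H₀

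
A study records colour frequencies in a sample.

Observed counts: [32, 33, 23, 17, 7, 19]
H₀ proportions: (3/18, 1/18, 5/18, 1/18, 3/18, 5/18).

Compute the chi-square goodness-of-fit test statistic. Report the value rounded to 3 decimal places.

n = 131; E_i = n·p_i = [21.83, 7.28, 36.39, 7.28, 21.83, 36.39]
χ² = (32−21.83)²/21.83 + (33−7.28)²/7.28 + (23−36.39)²/36.39 + (17−7.28)²/7.28 + (7−21.83)²/21.83 + (19−36.39)²/36.39 = 131.9466
df = 5

test statistic = 131.947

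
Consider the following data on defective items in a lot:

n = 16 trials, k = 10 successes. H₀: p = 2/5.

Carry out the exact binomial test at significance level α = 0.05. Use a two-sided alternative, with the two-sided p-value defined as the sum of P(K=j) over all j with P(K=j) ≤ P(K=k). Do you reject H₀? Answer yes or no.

Exact binomial: n=16, k=10, p₀=2/5=0.4000
P(X=j) = C(n,j)·p₀^j·(1−p₀)^(n−j); p = Σ P(X=j) over j with P(X=j) ≤ P(X=10)
p-value (two-sided) = 0.07666
At α=0.05: p ≥ α → fail to reject H₀

reject H₀: no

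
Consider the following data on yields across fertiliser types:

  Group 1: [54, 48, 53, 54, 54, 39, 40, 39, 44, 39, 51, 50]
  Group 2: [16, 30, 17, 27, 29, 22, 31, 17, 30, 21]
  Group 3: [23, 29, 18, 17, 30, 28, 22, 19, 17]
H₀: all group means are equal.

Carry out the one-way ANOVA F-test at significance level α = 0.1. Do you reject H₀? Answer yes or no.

reject H₀: yes

Group means [47.08, 24.00, 22.56], grand mean 32.516
SSB = Σnᵢ(x̄ᵢ−x̄)² = 4164.603; SSW = ΣΣ(x−x̄ᵢ)² = 1011.139
MSB = 4164.603/2 = 2082.3015; MSW = 1011.139/28 = 36.1121
F = MSB/MSW = 57.6622
df = (2, 28)
p-value (upper-tail) = 0.00000
At α=0.1: p < α → reject H₀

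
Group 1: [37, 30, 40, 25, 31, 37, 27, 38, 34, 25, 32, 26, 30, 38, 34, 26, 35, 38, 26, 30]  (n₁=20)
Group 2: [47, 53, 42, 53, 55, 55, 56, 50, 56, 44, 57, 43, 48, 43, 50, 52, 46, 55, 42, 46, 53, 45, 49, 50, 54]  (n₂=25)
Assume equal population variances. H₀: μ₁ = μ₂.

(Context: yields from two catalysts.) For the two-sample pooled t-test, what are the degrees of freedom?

degrees of freedom = 43

df = n₁ + n₂ − 2 = 20 + 25 − 2 = 43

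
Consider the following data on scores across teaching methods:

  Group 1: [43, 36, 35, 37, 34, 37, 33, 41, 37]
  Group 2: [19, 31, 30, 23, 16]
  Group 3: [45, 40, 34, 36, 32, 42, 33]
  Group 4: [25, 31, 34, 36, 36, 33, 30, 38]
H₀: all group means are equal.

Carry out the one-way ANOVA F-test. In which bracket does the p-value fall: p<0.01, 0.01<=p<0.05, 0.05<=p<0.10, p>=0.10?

Group means [37.00, 23.80, 37.43, 32.88], grand mean 33.690
SSB = Σnᵢ(x̄ᵢ−x̄)² = 690.818; SSW = ΣΣ(x−x̄ᵢ)² = 525.389
MSB = 690.818/3 = 230.2725; MSW = 525.389/25 = 21.0156
F = MSB/MSW = 10.9572
df = (3, 25)
p-value (upper-tail) = 0.00009
→ bracket: p<0.01

p-value bracket: p<0.01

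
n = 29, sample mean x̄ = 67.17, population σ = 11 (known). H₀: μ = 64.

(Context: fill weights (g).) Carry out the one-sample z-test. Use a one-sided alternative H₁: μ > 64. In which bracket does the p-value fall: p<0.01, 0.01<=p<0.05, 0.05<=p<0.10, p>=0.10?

SE = σ/√n = 11/√29 = 2.0426
z = (x̄−μ₀)/SE = (67.17−64)/2.0426 = 1.5519
p-value (one-sided, H₁ greater) = 0.06034
→ bracket: 0.05<=p<0.10

p-value bracket: 0.05<=p<0.10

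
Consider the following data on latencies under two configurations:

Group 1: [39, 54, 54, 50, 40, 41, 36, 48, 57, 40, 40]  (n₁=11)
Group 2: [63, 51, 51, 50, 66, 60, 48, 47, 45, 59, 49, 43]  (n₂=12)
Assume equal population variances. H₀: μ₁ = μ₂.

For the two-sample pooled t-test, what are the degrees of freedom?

degrees of freedom = 21

df = n₁ + n₂ − 2 = 11 + 12 − 2 = 21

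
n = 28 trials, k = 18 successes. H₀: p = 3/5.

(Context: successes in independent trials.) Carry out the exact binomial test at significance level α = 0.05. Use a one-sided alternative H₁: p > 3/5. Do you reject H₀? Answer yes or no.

Exact binomial: n=28, k=18, p₀=3/5=0.6000
P(X≥18) from Σ C(n,i)·p₀^i·(1−p₀)^(n−i)
p-value (one-sided, H₁ greater) = 0.39857
At α=0.05: p ≥ α → fail to reject H₀

reject H₀: no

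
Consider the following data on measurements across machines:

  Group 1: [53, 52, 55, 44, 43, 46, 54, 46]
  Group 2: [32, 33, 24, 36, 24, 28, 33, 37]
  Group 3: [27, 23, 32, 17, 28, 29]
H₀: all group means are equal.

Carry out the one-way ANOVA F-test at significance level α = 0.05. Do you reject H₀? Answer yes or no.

reject H₀: yes

Group means [49.12, 30.88, 26.00], grand mean 36.182
SSB = Σnᵢ(x̄ᵢ−x̄)² = 2187.523; SSW = ΣΣ(x−x̄ᵢ)² = 481.750
MSB = 2187.523/2 = 1093.7614; MSW = 481.750/19 = 25.3553
F = MSB/MSW = 43.1374
df = (2, 19)
p-value (upper-tail) = 0.00000
At α=0.05: p < α → reject H₀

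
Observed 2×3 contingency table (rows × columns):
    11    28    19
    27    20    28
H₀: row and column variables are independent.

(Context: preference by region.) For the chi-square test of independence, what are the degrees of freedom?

degrees of freedom = 2

df = (r−1)(c−1) = (2−1)·(3−1) = 2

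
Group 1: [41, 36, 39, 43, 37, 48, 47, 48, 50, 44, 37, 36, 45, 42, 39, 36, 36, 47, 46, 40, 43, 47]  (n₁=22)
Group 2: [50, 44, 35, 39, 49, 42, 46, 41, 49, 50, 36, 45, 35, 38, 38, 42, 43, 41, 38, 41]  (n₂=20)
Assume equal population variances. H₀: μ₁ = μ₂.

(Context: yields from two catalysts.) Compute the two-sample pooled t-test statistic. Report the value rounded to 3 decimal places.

x̄₁=42.136, s₁=4.673, n₁=22
x̄₂=42.100, s₂=4.866, n₂=20
s_p² = [21·4.673² + 19·4.866²]/40 = 22.7098
SE = √(s_p²·(1/22+1/20)) = 1.4723
t = (42.136−42.100)/1.4723 = 0.0247
df = 40

test statistic = 0.025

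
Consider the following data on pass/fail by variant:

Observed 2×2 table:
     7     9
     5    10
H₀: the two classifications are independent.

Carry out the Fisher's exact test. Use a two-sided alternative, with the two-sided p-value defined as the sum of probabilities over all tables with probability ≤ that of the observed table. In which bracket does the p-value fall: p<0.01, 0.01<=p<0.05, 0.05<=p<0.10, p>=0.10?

Margins: r₁=16, r₂=15, c₁=12, c₂=19, n=31
p_obs = C(16,7)·C(15,5)/C(31,12); sum pmf over tables with pmf ≤ p_obs
p-value (two-sided) = 0.71599
→ bracket: p>=0.10

p-value bracket: p>=0.10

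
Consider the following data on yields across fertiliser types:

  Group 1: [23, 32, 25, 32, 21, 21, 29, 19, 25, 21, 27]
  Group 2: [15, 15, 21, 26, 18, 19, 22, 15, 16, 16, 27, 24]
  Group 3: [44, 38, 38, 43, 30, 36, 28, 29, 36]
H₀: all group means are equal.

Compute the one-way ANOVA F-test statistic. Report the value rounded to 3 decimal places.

test statistic = 28.943

Group means [25.00, 19.50, 35.78], grand mean 25.969
SSB = Σnᵢ(x̄ᵢ−x̄)² = 1378.413; SSW = ΣΣ(x−x̄ᵢ)² = 690.556
MSB = 1378.413/2 = 689.2066; MSW = 690.556/29 = 23.8123
F = MSB/MSW = 28.9434
df = (2, 29)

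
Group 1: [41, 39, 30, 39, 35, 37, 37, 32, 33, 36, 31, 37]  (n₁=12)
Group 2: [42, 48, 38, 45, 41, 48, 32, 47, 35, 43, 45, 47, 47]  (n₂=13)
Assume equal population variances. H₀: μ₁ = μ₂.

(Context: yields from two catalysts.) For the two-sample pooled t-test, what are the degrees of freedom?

degrees of freedom = 23

df = n₁ + n₂ − 2 = 12 + 13 − 2 = 23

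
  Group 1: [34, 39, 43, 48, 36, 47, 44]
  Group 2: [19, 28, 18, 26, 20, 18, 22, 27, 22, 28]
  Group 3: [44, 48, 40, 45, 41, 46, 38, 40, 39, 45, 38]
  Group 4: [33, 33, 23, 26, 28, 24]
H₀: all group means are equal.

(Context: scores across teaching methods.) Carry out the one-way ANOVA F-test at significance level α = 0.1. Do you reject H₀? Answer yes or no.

Group means [41.57, 22.80, 42.18, 27.83], grand mean 33.824
SSB = Σnᵢ(x̄ᵢ−x̄)² = 2619.157; SSW = ΣΣ(x−x̄ᵢ)² = 543.784
MSB = 2619.157/3 = 873.0524; MSW = 543.784/30 = 18.1261
F = MSB/MSW = 48.1654
df = (3, 30)
p-value (upper-tail) = 0.00000
At α=0.1: p < α → reject H₀

reject H₀: yes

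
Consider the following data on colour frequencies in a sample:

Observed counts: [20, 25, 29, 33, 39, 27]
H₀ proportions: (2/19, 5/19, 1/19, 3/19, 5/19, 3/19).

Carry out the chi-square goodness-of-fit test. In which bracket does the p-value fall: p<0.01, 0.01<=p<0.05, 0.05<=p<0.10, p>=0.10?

n = 173; E_i = n·p_i = [18.21, 45.53, 9.11, 27.32, 45.53, 27.32]
χ² = (20−18.21)²/18.21 + (25−45.53)²/45.53 + (29−9.11)²/9.11 + (33−27.32)²/27.32 + (39−45.53)²/45.53 + (27−27.32)²/27.32 = 55.0220
df = 5
p-value (upper-tail) = 0.00000
→ bracket: p<0.01

p-value bracket: p<0.01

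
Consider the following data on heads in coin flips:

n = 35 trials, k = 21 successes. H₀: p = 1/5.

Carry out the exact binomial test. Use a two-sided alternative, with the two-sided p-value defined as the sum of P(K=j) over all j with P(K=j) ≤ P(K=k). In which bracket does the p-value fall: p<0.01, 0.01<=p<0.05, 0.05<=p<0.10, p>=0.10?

p-value bracket: p<0.01

Exact binomial: n=35, k=21, p₀=1/5=0.2000
P(X=j) = C(n,j)·p₀^j·(1−p₀)^(n−j); p = Σ P(X=j) over j with P(X=j) ≤ P(X=21)
p-value (two-sided) = 0.00000
→ bracket: p<0.01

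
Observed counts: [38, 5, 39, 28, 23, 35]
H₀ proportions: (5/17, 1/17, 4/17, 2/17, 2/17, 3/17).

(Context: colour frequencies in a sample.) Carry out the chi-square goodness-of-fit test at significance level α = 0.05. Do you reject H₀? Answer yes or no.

reject H₀: no

n = 168; E_i = n·p_i = [49.41, 9.88, 39.53, 19.76, 19.76, 29.65]
χ² = (38−49.41)²/49.41 + (5−9.88)²/9.88 + (39−39.53)²/39.53 + (28−19.76)²/19.76 + (23−19.76)²/19.76 + (35−29.65)²/29.65 = 9.9822
df = 5
p-value (upper-tail) = 0.07574
At α=0.05: p ≥ α → fail to reject H₀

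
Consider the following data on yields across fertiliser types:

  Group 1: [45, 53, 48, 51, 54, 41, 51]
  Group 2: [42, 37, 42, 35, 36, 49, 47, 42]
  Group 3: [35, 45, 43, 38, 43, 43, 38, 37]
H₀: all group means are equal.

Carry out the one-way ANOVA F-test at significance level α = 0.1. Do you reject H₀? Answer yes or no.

reject H₀: yes

Group means [49.00, 41.25, 40.25], grand mean 43.261
SSB = Σnᵢ(x̄ᵢ−x̄)² = 335.435; SSW = ΣΣ(x−x̄ᵢ)² = 403.000
MSB = 335.435/2 = 167.7174; MSW = 403.000/20 = 20.1500
F = MSB/MSW = 8.3234
df = (2, 20)
p-value (upper-tail) = 0.00234
At α=0.1: p < α → reject H₀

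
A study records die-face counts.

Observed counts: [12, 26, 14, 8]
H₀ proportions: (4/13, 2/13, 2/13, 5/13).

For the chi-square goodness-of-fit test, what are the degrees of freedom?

degrees of freedom = 3

df = k − 1 = 4 − 1 = 3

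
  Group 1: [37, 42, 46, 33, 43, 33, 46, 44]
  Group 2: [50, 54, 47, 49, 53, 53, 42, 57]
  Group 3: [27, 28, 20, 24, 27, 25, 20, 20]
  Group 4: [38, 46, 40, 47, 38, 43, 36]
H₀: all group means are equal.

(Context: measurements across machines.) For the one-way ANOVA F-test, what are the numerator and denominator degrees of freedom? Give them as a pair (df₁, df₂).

k = 4 groups, N = 31 total
df = (k−1, N−k) = (4−1, 31−4) = (3, 27)

degrees of freedom = [3, 27]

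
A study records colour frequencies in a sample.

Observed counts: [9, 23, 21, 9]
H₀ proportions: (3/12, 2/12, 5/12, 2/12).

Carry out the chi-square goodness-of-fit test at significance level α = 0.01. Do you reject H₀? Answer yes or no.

reject H₀: yes

n = 62; E_i = n·p_i = [15.50, 10.33, 25.83, 10.33]
χ² = (9−15.50)²/15.50 + (23−10.33)²/10.33 + (21−25.83)²/25.83 + (9−10.33)²/10.33 = 19.3290
df = 3
p-value (upper-tail) = 0.00023
At α=0.01: p < α → reject H₀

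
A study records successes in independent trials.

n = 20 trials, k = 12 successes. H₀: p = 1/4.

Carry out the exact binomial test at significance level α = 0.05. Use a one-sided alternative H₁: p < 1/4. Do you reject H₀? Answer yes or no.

reject H₀: no

Exact binomial: n=20, k=12, p₀=1/4=0.2500
P(X≤12) from Σ C(n,i)·p₀^i·(1−p₀)^(n−i)
p-value (one-sided, H₁ less) = 0.99982
At α=0.05: p ≥ α → fail to reject H₀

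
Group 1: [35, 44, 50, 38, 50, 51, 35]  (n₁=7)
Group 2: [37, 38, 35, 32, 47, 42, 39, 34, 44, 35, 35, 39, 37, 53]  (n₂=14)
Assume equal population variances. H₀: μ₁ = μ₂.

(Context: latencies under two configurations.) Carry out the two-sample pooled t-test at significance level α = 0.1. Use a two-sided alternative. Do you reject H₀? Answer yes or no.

x̄₁=43.286, s₁=7.251, n₁=7
x̄₂=39.071, s₂=5.717, n₂=14
s_p² = [6·7.251² + 13·5.717²]/19 = 38.9662
SE = √(s_p²·(1/7+1/14)) = 2.8896
t = (43.286−39.071)/2.8896 = 1.4584
df = 19
p-value (two-sided) = 0.16106
At α=0.1: p ≥ α → fail to reject H₀

reject H₀: no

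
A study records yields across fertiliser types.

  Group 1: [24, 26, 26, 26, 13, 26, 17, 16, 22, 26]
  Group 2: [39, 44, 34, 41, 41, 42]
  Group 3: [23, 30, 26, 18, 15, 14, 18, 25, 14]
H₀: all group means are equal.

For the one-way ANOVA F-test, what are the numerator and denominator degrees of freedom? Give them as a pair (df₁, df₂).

degrees of freedom = [2, 22]

k = 3 groups, N = 25 total
df = (k−1, N−k) = (3−1, 25−3) = (2, 22)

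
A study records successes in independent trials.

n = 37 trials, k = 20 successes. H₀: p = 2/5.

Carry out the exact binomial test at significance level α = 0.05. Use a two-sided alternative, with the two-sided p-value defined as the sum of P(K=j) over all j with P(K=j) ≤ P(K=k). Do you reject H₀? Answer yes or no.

Exact binomial: n=37, k=20, p₀=2/5=0.4000
P(X=j) = C(n,j)·p₀^j·(1−p₀)^(n−j); p = Σ P(X=j) over j with P(X=j) ≤ P(X=20)
p-value (two-sided) = 0.09344
At α=0.05: p ≥ α → fail to reject H₀

reject H₀: no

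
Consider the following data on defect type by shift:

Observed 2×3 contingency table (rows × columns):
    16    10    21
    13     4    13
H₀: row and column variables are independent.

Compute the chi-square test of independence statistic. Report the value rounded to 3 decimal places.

test statistic = 1.063

Row totals [47, 30], col totals [29, 14, 34], n=77
χ² = (16−17.70)²/17.70 + (10−8.55)²/8.55 + (21−20.75)²/20.75 + (13−11.30)²/11.30 + (4−5.45)²/5.45 + (13−13.25)²/13.25 = 1.0627
df = 2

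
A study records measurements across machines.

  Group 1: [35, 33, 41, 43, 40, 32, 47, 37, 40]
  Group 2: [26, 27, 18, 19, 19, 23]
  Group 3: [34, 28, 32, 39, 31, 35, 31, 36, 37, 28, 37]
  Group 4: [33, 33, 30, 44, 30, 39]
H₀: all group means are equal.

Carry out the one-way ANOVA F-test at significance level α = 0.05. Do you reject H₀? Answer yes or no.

Group means [38.67, 22.00, 33.45, 34.83], grand mean 33.031
SSB = Σnᵢ(x̄ᵢ−x̄)² = 1037.408; SSW = ΣΣ(x−x̄ᵢ)² = 559.561
MSB = 1037.408/3 = 345.8027; MSW = 559.561/28 = 19.9843
F = MSB/MSW = 17.3037
df = (3, 28)
p-value (upper-tail) = 0.00000
At α=0.05: p < α → reject H₀

reject H₀: yes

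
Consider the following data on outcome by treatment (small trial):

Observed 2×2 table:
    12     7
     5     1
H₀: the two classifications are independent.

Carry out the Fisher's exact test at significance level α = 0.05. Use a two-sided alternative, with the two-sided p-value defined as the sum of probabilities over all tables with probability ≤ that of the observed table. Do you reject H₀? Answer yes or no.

reject H₀: no

Margins: r₁=19, r₂=6, c₁=17, c₂=8, n=25
p_obs = C(19,12)·C(6,5)/C(25,17); sum pmf over tables with pmf ≤ p_obs
p-value (two-sided) = 0.62372
At α=0.05: p ≥ α → fail to reject H₀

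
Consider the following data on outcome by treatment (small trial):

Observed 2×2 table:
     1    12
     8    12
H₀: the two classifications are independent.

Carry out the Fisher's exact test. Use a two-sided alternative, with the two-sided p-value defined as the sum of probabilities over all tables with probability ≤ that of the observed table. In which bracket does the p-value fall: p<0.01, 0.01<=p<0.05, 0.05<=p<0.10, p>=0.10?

p-value bracket: 0.05<=p<0.10

Margins: r₁=13, r₂=20, c₁=9, c₂=24, n=33
p_obs = C(13,1)·C(20,8)/C(33,9); sum pmf over tables with pmf ≤ p_obs
p-value (two-sided) = 0.05596
→ bracket: 0.05<=p<0.10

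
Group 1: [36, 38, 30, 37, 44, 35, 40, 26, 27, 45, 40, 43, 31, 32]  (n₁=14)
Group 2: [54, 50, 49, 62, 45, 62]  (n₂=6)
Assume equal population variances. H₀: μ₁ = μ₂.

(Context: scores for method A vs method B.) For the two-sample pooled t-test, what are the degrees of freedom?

df = n₁ + n₂ − 2 = 14 + 6 − 2 = 18

degrees of freedom = 18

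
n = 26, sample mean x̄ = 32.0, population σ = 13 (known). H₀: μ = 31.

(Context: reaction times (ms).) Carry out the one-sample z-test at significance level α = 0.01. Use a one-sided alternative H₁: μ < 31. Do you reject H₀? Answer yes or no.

SE = σ/√n = 13/√26 = 2.5495
z = (x̄−μ₀)/SE = (32.0−31)/2.5495 = 0.3922
p-value (one-sided, H₁ less) = 0.65256
At α=0.01: p ≥ α → fail to reject H₀

reject H₀: no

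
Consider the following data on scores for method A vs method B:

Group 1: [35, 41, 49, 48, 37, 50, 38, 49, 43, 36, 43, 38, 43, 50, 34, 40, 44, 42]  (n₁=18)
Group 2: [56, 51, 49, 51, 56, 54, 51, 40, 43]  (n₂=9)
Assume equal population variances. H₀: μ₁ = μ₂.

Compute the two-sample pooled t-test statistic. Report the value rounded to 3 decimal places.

x̄₁=42.222, s₁=5.309, n₁=18
x̄₂=50.111, s₂=5.487, n₂=9
s_p² = [17·5.309² + 8·5.487²]/25 = 28.8000
SE = √(s_p²·(1/18+1/9)) = 2.1909
t = (42.222−50.111)/2.1909 = -3.6008
df = 25

test statistic = -3.601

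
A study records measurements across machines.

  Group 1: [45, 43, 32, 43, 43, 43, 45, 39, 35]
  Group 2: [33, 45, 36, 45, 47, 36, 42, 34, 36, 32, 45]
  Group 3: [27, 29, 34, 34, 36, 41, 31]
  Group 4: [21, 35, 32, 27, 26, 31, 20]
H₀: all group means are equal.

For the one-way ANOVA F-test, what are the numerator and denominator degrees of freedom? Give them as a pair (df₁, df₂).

degrees of freedom = [3, 30]

k = 4 groups, N = 34 total
df = (k−1, N−k) = (4−1, 34−4) = (3, 30)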